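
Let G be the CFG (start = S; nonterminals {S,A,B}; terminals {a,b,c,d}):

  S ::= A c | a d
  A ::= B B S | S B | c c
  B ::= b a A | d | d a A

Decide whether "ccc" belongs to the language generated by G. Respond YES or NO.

Convert to CNF:
  S -> A T0 | T2 T3
  A -> B X4 | S B | T0 T0
  B -> T1 X5 | T3 X6 | d
  T0 -> c
  T1 -> b
  T2 -> a
  T3 -> d
  X4 -> B S
  X5 -> T2 A
  X6 -> T2 A

CYK fill:
  cell(0,0) c: {T0}  orig:{}
  cell(1,1) c: {T0}  orig:{}
  cell(2,2) c: {T0}  orig:{}
  cell(0,1) cc: {A}
  cell(1,2) cc: {A}
  cell(0,2) ccc: {S}

S ∈ T[0,2] ⇒ YES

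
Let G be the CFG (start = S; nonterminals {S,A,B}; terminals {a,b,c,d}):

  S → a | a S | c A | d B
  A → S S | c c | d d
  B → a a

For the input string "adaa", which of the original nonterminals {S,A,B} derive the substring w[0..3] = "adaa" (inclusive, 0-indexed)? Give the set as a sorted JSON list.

Convert to CNF:
  S -> T0 A | T1 B | T2 S | a
  A -> S S | T0 T0 | T1 T1
  B -> T2 T2
  T0 -> c
  T1 -> d
  T2 -> a

Fill CYK table bottom-up — only the sub-triangle for w[0..3]:
  cell(0,0) a: {S,T2}  orig:{S}
  cell(1,1) d: {T1}  orig:{}
  cell(2,2) a: {S,T2}  orig:{S}
  cell(3,3) a: {S,T2}  orig:{S}
  cell(0,1) ad: ∅
  cell(1,2) da: ∅
  cell(2,3) aa: {A,B,S}
  cell(0,2) ada: ∅
  cell(1,3) daa: {S}
  cell(0,3) adaa: {A,S}

Original NTs in T[0,3] deriving "adaa": ["A", "S"]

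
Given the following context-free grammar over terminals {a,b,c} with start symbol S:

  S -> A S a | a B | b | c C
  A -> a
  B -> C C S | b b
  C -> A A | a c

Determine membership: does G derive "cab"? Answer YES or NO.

Convert to CNF:
  S -> A X4 | T1 B | T2 C | b
  A -> a
  B -> C X3 | T0 T0
  C -> A A | T1 T2
  T0 -> b
  T1 -> a
  T2 -> c
  X3 -> C S
  X4 -> S T1

CYK table (by increasing span):
  T[0,0] 'c' = {T2}  orig:{}
  T[1,1] 'a' = {A,T1}  orig:{A}
  T[2,2] 'b' = {S,T0}  orig:{S}
  T[0,1] 'ca' = ∅
  T[1,2] 'ab' = ∅
  T[0,2] 'cab' = ∅

S ∉ T[0,2] ⇒ NO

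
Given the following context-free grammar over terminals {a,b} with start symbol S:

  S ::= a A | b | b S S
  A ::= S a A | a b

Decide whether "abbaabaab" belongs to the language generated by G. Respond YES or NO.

CNF form of G:
  S -> T0 A | T1 X3 | b
  A -> S X2 | T0 T1
  T0 -> a
  T1 -> b
  X2 -> T0 A
  X3 -> S S

Fill CYK table bottom-up:
  [0..0]={T0}  "a"  orig:{}
  [1..1]={S,T1}  "b"  orig:{S}
  [2..2]={S,T1}  "b"  orig:{S}
  [3..3]={T0}  "a"  orig:{}
  [4..4]={T0}  "a"  orig:{}
  [5..5]={S,T1}  "b"  orig:{S}
  [6..6]={T0}  "a"  orig:{}
  [7..7]={T0}  "a"  orig:{}
  [8..8]={S,T1}  "b"  orig:{S}
  [0..1]={A}  "ab"
  [1..2]={X3}  "bb"  orig:{}
  [2..3]=∅  "ba"
  [3..4]=∅  "aa"
  [4..5]={A}  "ab"
  [5..6]=∅  "ba"
  [6..7]=∅  "aa"
  [7..8]={A}  "ab"
  [0..2]=∅  "abb"
  [1..3]=∅  "bba"
  [2..4]=∅  "baa"
  [3..5]={S,X2}  "aab"  orig:{S}
  [4..6]=∅  "aba"
  [5..7]=∅  "baa"
  [6..8]={S,X2}  "aab"  orig:{S}
  [0..3]=∅  "abba"
  [1..4]=∅  "bbaa"
  [2..5]={A,X3}  "baab"  orig:{A}
  [3..6]=∅  "aaba"
  [4..7]=∅  "abaa"
  [5..8]={A,X3}  "baab"  orig:{A}
  [0..4]=∅  "abbaa"
  [1..5]={S}  "bbaab"
  [2..6]=∅  "baaba"
  [3..7]=∅  "aabaa"
  [4..8]={S,X2}  "abaab"  orig:{S}
  [0..5]=∅  "abbaab"
  [1..6]=∅  "bbaaba"
  [2..7]=∅  "baabaa"
  [3..8]={A,X3}  "aabaab"  orig:{A}
  [0..6]=∅  "abbaaba"
  [1..7]=∅  "bbaabaa"
  [2..8]={S}  "baabaab"
  [0..7]=∅  "abbaabaa"
  [1..8]={A,X3}  "bbaabaab"  orig:{A}
  [0..8]={S,X2}  "abbaabaab"  orig:{S}

S ∈ T[0,8] ⇒ YES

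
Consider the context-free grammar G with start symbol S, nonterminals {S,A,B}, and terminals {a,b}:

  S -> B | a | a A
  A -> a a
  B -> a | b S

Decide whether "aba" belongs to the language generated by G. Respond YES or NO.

CNF form of G:
  S -> T0 A | T1 S | a
  A -> T0 T0
  B -> T1 S | a
  T0 -> a
  T1 -> b

CYK fill:
  [0..0]={B,S,T0}  "a"  orig:{B,S}
  [1..1]={T1}  "b"  orig:{}
  [2..2]={B,S,T0}  "a"  orig:{B,S}
  [0..1]=∅  "ab"
  [1..2]={B,S}  "ba"
  [0..2]=∅  "aba"

S ∉ T[0,2] ⇒ NO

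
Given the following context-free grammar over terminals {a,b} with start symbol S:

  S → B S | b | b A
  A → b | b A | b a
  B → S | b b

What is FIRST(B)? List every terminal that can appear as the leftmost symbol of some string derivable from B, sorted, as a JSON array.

FIRST iteration:
iter 1:
  A via A→b: +{b}
  B via B→b b: +{b}
  S via S→B S: +{b}
  S: {b}  A: {b}  B: {b}
iter 2: (no change)
  S: {b}  A: {b}  B: {b}

FIRST(B) = ["b"]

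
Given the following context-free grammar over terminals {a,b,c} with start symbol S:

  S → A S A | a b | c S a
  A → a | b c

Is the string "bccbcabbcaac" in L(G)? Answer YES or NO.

Convert to CNF:
  S -> A X3 | T1 X4 | T2 T0
  A -> T0 T1 | a
  T0 -> b
  T1 -> c
  T2 -> a
  X3 -> S A
  X4 -> S T2

Fill CYK table bottom-up:
  T[0,0] 'b' = {T0}  orig:{}
  T[1,1] 'c' = {T1}  orig:{}
  T[2,2] 'c' = {T1}  orig:{}
  T[3,3] 'b' = {T0}  orig:{}
  T[4,4] 'c' = {T1}  orig:{}
  T[5,5] 'a' = {A,T2}  orig:{A}
  T[6,6] 'b' = {T0}  orig:{}
  T[7,7] 'b' = {T0}  orig:{}
  T[8,8] 'c' = {T1}  orig:{}
  T[9,9] 'a' = {A,T2}  orig:{A}
  T[10,10] 'a' = {A,T2}  orig:{A}
  T[11,11] 'c' = {T1}  orig:{}
  T[0,1] 'bc' = {A}
  T[1,2] 'cc' = ∅
  T[2,3] 'cb' = ∅
  T[3,4] 'bc' = {A}
  T[4,5] 'ca' = ∅
  T[5,6] 'ab' = {S}
  T[6,7] 'bb' = ∅
  T[7,8] 'bc' = {A}
  T[8,9] 'ca' = ∅
  T[9,10] 'aa' = ∅
  T[10,11] 'ac' = ∅
  T[0,2] 'bcc' = ∅
  T[1,3] 'ccb' = ∅
  T[2,4] 'cbc' = ∅
  T[3,5] 'bca' = ∅
  T[4,6] 'cab' = ∅
  T[5,7] 'abb' = ∅
  T[6,8] 'bbc' = ∅
  T[7,9] 'bca' = ∅
  T[8,10] 'caa' = ∅
  T[9,11] 'aac' = ∅
  T[0,3] 'bccb' = ∅
  T[1,4] 'ccbc' = ∅
  T[2,5] 'cbca' = ∅
  T[3,6] 'bcab' = ∅
  T[4,7] 'cabb' = ∅
  T[5,8] 'abbc' = {X3}  orig:{}
  T[6,9] 'bbca' = ∅
  T[7,10] 'bcaa' = ∅
  T[8,11] 'caac' = ∅
  T[0,4] 'bccbc' = ∅
  T[1,5] 'ccbca' = ∅
  T[2,6] 'cbcab' = ∅
  T[3,7] 'bcabb' = ∅
  T[4,8] 'cabbc' = ∅
  T[5,9] 'abbca' = ∅
  T[6,10] 'bbcaa' = ∅
  T[7,11] 'bcaac' = ∅
  T[0,5] 'bccbca' = ∅
  T[1,6] 'ccbcab' = ∅
  T[2,7] 'cbcabb' = ∅
  T[3,8] 'bcabbc' = {S}
  T[4,9] 'cabbca' = ∅
  T[5,10] 'abbcaa' = ∅
  T[6,11] 'bbcaac' = ∅
  T[0,6] 'bccbcab' = ∅
  T[1,7] 'ccbcabb' = ∅
  T[2,8] 'cbcabbc' = ∅
  T[3,9] 'bcabbca' = {X3,X4}  orig:{}
  T[4,10] 'cabbcaa' = ∅
  T[5,11] 'abbcaac' = ∅
  T[0,7] 'bccbcabb' = ∅
  T[1,8] 'ccbcabbc' = ∅
  T[2,9] 'cbcabbca' = {S}
  T[3,10] 'bcabbcaa' = ∅
  T[4,11] 'cabbcaac' = ∅
  T[0,8] 'bccbcabbc' = ∅
  T[1,9] 'ccbcabbca' = ∅
  T[2,10] 'cbcabbcaa' = {X3,X4}  orig:{}
  T[3,11] 'bcabbcaac' = ∅
  T[0,9] 'bccbcabbca' = ∅
  T[1,10] 'ccbcabbcaa' = {S}
  T[2,11] 'cbcabbcaac' = ∅
  T[0,10] 'bccbcabbcaa' = {S}
  T[1,11] 'ccbcabbcaac' = ∅
  T[0,11] 'bccbcabbcaac' = ∅

S ∉ T[0,11] ⇒ NO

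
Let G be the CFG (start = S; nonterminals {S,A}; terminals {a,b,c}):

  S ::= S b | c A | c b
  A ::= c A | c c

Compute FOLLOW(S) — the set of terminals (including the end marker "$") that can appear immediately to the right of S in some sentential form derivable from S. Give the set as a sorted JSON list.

Compute FIRST by fixpoint:
iter 1:
  A via A→c A: +{c}
  S via S→c A: +{c}
  FIRST[S]={c}  FIRST[A]={c}
iter 2: done
  FIRST[S]={c}  FIRST[A]={c}

FOLLOW iteration:
initialize: $ ∈ FOLLOW(S)
round 1:
  S→S b: FOLLOW(S) ⊇ FIRST(b) = {b}; new: +{b}
  S→c A: FOLLOW(A) ⊇ FOLLOW(S) ⊇ {$,b}; new: +{$,b}
  S: {$,b}  A: {$,b}
round 2: done
  S: {$,b}  A: {$,b}

FOLLOW(S) = ["$", "b"]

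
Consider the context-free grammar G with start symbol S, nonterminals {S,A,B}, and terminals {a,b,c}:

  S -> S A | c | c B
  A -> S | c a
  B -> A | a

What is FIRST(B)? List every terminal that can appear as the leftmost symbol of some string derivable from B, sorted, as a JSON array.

FIRST sets, iterate to fixpoint:
[1]
  A via A→c a: +{c}
  B via B→A: +{c}
  B via B→a: +{a}
  S via S→c: +{c}
  S: {c}  A: {c}  B: {a,c}
[2] — fixpoint
  S: {c}  A: {c}  B: {a,c}

FIRST(B) = ["a", "c"]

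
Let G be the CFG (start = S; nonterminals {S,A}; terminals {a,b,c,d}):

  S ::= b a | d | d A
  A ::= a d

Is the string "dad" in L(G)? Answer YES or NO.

Convert to CNF:
  S -> T1 A | T2 T0 | d
  A -> T0 T1
  T0 -> a
  T1 -> d
  T2 -> b

Fill CYK table bottom-up:
  T[0,0] 'd' = {S,T1}  orig:{S}
  T[1,1] 'a' = {T0}  orig:{}
  T[2,2] 'd' = {S,T1}  orig:{S}
  T[0,1] 'da' = ∅
  T[1,2] 'ad' = {A}
  T[0,2] 'dad' = {S}

S ∈ T[0,2] ⇒ YES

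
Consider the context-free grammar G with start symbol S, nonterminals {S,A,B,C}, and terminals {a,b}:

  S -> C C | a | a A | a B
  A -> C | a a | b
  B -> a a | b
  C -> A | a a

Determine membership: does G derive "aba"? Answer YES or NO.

CNF form of G:
  S -> C C | T0 A | T0 B | a
  A -> T0 T0 | b
  B -> T0 T0 | b
  C -> T0 T0 | b
  T0 -> a

Fill CYK table bottom-up:
  [0..0]={S,T0}  "a"  orig:{S}
  [1..1]={A,B,C}  "b"
  [2..2]={S,T0}  "a"  orig:{S}
  [0..1]={S}  "ab"
  [1..2]=∅  "ba"
  [0..2]=∅  "aba"

S ∉ T[0,2] ⇒ NO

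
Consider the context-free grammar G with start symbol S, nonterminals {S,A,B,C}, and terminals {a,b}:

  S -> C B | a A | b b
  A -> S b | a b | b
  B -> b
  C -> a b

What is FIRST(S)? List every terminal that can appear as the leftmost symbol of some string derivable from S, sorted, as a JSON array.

FIRST sets, iterate to fixpoint:
iter 1:
  A via A→a b: +{a}
  A via A→b: +{b}
  B via B→b: +{b}
  C via C→a b: +{a}
  S via S→C B: +{a}
  S via S→b b: +{b}
  FIRST[S]={a,b}  FIRST[A]={a,b}  FIRST[B]={b}  FIRST[C]={a}
iter 2: — fixpoint
  FIRST[S]={a,b}  FIRST[A]={a,b}  FIRST[B]={b}  FIRST[C]={a}

FIRST(S) = ["a", "b"]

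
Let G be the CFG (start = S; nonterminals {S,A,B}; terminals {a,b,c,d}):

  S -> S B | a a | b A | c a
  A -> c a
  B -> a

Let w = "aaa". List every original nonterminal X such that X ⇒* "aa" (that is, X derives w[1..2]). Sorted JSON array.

CNF form of G:
  S -> S B | T0 T1 | T1 T1 | T2 A
  A -> T0 T1
  B -> a
  T0 -> c
  T1 -> a
  T2 -> b

Fill CYK table bottom-up, restricted to cells inside w[1..2]:
  cell(1,1) a: {B,T1}  orig:{B}
  cell(2,2) a: {B,T1}  orig:{B}
  cell(1,2) aa: {S}

Original NTs in T[1,2] deriving "aa": ["S"]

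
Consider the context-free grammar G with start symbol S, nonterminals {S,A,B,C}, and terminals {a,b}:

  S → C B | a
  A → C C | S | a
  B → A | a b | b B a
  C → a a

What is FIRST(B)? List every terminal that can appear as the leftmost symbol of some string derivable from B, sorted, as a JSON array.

FIRST iteration:
iter 1:
  A via A→a: +{a}
  B via B→A: +{a}
  B via B→b B a: +{b}
  C via C→a a: +{a}
  S via S→C B: +{a}
  S: {a}  A: {a}  B: {a,b}  C: {a}
iter 2: — fixpoint
  S: {a}  A: {a}  B: {a,b}  C: {a}

FIRST(B) = ["a", "b"]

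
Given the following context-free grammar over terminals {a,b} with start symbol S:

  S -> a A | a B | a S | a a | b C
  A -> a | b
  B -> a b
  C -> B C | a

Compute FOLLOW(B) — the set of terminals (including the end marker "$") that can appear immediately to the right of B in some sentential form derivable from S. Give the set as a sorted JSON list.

FIRST iteration:
pass 1:
  A via A→a: +{a}
  A via A→b: +{b}
  B via B→a b: +{a}
  C via C→B C: +{a}
  S via S→a A: +{a}
  S via S→b C: +{b}
  S: {a,b}  A: {a,b}  B: {a}  C: {a}
pass 2: (no change)
  S: {a,b}  A: {a,b}  B: {a}  C: {a}

FOLLOW sets:
initialize: $ ∈ FOLLOW(S)
pass 1:
  C→B C: FOLLOW(B) ⊇ FIRST(C) = {a}; new: +{a}
  S→a A: FOLLOW(A) ⊇ FOLLOW(S) ⊇ {$}; new: +{$}
  S→a B: FOLLOW(B) ⊇ FOLLOW(S) ⊇ {$}; new: +{$}
  S→b C: FOLLOW(C) ⊇ FOLLOW(S) ⊇ {$}; new: +{$}
  S: {$}  A: {$}  B: {$,a}  C: {$}
pass 2: (no change)
  S: {$}  A: {$}  B: {$,a}  C: {$}

FOLLOW(B) = ["$", "a"]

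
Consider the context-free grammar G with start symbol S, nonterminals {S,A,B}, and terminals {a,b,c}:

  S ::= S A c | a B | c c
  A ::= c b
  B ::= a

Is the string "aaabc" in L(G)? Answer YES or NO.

Convert to CNF:
  S -> S X3 | T0 T0 | T2 B
  A -> T0 T1
  B -> a
  T0 -> c
  T1 -> b
  T2 -> a
  X3 -> A T0

Fill CYK table bottom-up:
  [0..0]={B,T2}  "a"  orig:{B}
  [1..1]={B,T2}  "a"  orig:{B}
  [2..2]={B,T2}  "a"  orig:{B}
  [3..3]={T1}  "b"  orig:{}
  [4..4]={T0}  "c"  orig:{}
  [0..1]={S}  "aa"
  [1..2]={S}  "aa"
  [2..3]=∅  "ab"
  [3..4]=∅  "bc"
  [0..2]=∅  "aaa"
  [1..3]=∅  "aab"
  [2..4]=∅  "abc"
  [0..3]=∅  "aaab"
  [1..4]=∅  "aabc"
  [0..4]=∅  "aaabc"

S ∉ T[0,4] ⇒ NO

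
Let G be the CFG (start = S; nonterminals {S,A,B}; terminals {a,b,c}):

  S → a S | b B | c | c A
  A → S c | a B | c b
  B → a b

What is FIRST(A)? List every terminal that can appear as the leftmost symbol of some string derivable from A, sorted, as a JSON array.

FIRST iteration:
round 1:
  A via A→a B: +{a}
  A via A→c b: +{c}
  B via B→a b: +{a}
  S via S→a S: +{a}
  S via S→b B: +{b}
  S via S→c: +{c}
  S: {a,b,c}  A: {a,c}  B: {a}
round 2:
  A via A→S c: +{b}
  S: {a,b,c}  A: {a,b,c}  B: {a}
round 3: — fixpoint
  S: {a,b,c}  A: {a,b,c}  B: {a}

FIRST(A) = ["a", "b", "c"]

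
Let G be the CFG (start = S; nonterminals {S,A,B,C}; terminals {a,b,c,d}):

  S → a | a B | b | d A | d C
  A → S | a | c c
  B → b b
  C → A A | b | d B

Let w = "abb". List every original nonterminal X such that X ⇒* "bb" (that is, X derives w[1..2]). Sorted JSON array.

Convert to CNF:
  S -> T0 B | T2 A | T2 C | a | b
  A -> T0 B | T1 T1 | T2 A | T2 C | a | b
  B -> T3 T3
  C -> A A | T2 B | b
  T0 -> a
  T1 -> c
  T2 -> d
  T3 -> b

CYK fill (cells [i..j] with 1 ≤ i ≤ j ≤ 2 only):
  [1..1]={A,C,S,T3}  "b"  orig:{A,C,S}
  [2..2]={A,C,S,T3}  "b"  orig:{A,C,S}
  [1..2]={B,C}  "bb"

Original NTs in T[1,2] deriving "bb": ["B", "C"]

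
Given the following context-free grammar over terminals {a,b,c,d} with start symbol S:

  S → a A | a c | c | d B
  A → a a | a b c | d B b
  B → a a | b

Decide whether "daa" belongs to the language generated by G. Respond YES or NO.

Convert to CNF:
  S -> T0 A | T0 T2 | T3 B | c
  A -> T0 T0 | T0 X4 | T3 X5
  B -> T0 T0 | b
  T0 -> a
  T1 -> b
  T2 -> c
  T3 -> d
  X4 -> T1 T2
  X5 -> B T1

Fill CYK table bottom-up:
  [0..0]={T3}  "d"  orig:{}
  [1..1]={T0}  "a"  orig:{}
  [2..2]={T0}  "a"  orig:{}
  [0..1]=∅  "da"
  [1..2]={A,B}  "aa"
  [0..2]={S}  "daa"

S ∈ T[0,2] ⇒ YES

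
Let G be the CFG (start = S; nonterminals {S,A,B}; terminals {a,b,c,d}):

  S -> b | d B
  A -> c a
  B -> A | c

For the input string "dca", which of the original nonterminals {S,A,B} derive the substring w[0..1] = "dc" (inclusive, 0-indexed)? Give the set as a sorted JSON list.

CNF form of G:
  S -> T2 B | b
  A -> T0 T1
  B -> T0 T1 | c
  T0 -> c
  T1 -> a
  T2 -> d

CYK fill — only the sub-triangle for w[0..1]:
  cell(0,0) d: {T2}  orig:{}
  cell(1,1) c: {B,T0}  orig:{B}
  cell(0,1) dc: {S}

Original NTs in T[0,1] deriving "dc": ["S"]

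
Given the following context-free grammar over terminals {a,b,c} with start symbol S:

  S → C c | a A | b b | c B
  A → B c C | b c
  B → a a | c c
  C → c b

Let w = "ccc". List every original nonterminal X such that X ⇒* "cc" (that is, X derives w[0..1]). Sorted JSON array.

Convert to CNF:
  S -> C T0 | T0 B | T1 T1 | T2 A
  A -> B X3 | T1 T0
  B -> T0 T0 | T2 T2
  C -> T0 T1
  T0 -> c
  T1 -> b
  T2 -> a
  X3 -> T0 C

Fill CYK table bottom-up (cells [i..j] with 0 ≤ i ≤ j ≤ 1 only):
  cell(0,0) c: {T0}  orig:{}
  cell(1,1) c: {T0}  orig:{}
  cell(0,1) cc: {B}

Original NTs in T[0,1] deriving "cc": ["B"]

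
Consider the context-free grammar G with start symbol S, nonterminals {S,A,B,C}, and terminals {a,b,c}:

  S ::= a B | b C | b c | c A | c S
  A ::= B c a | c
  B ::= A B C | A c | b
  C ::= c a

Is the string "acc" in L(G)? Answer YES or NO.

CNF form of G:
  S -> T0 A | T0 S | T1 B | T2 C | T2 T0
  A -> B X3 | c
  B -> A T0 | A X4 | b
  C -> T0 T1
  T0 -> c
  T1 -> a
  T2 -> b
  X3 -> T0 T1
  X4 -> B C

CYK table (by increasing span):
  [0..0]={T1}  "a"  orig:{}
  [1..1]={A,T0}  "c"  orig:{A}
  [2..2]={A,T0}  "c"  orig:{A}
  [0..1]=∅  "ac"
  [1..2]={B,S}  "cc"
  [0..2]={S}  "acc"

S ∈ T[0,2] ⇒ YES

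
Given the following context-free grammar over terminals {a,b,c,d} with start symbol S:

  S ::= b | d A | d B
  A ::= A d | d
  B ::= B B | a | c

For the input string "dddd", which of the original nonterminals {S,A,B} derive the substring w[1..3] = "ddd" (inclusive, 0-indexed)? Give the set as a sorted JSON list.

CNF form of G:
  S -> T0 A | T0 B | b
  A -> A T0 | d
  B -> B B | a | c
  T0 -> d

CYK table (by increasing span) — only the sub-triangle for w[1..3]:
  T[1,1] 'd' = {A,T0}  orig:{A}
  T[2,2] 'd' = {A,T0}  orig:{A}
  T[3,3] 'd' = {A,T0}  orig:{A}
  T[1,2] 'dd' = {A,S}
  T[2,3] 'dd' = {A,S}
  T[1,3] 'ddd' = {A,S}

Original NTs in T[1,3] deriving "ddd": ["A", "S"]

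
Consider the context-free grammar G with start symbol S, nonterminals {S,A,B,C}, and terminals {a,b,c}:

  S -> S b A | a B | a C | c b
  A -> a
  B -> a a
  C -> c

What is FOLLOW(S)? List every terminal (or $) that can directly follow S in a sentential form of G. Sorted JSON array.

FIRST sets, iterate to fixpoint:
[1]
  A via A→a: +{a}
  B via B→a a: +{a}
  C via C→c: +{c}
  S via S→a B: +{a}
  S via S→c b: +{c}
  FIRST[S]={a,c}  FIRST[A]={a}  FIRST[B]={a}  FIRST[C]={c}
[2] done
  FIRST[S]={a,c}  FIRST[A]={a}  FIRST[B]={a}  FIRST[C]={c}

Compute FOLLOW by fixpoint:
initialize: $ ∈ FOLLOW(S)
round 1:
  S→S b A: FOLLOW(S) ⊇ FIRST(b) = {b}; new: +{b}
  S→S b A: FOLLOW(A) ⊇ FOLLOW(S) ⊇ {$,b}; new: +{$,b}
  S→a B: FOLLOW(B) ⊇ FOLLOW(S) ⊇ {$,b}; new: +{$,b}
  S→a C: FOLLOW(C) ⊇ FOLLOW(S) ⊇ {$,b}; new: +{$,b}
  FOLLOW(S)={$,b}  FOLLOW(A)={$,b}  FOLLOW(B)={$,b}  FOLLOW(C)={$,b}
round 2: (stable)
  FOLLOW(S)={$,b}  FOLLOW(A)={$,b}  FOLLOW(B)={$,b}  FOLLOW(C)={$,b}

FOLLOW(S) = ["$", "b"]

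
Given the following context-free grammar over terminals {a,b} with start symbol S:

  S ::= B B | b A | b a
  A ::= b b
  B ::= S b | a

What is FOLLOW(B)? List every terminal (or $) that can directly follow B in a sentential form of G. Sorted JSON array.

FIRST iteration:
round 1:
  A via A→b b: +{b}
  B via B→a: +{a}
  S via S→B B: +{a}
  S via S→b A: +{b}
  FIRST[S]={a,b}  FIRST[A]={b}  FIRST[B]={a}
round 2:
  B via B→S b: +{b}
  FIRST[S]={a,b}  FIRST[A]={b}  FIRST[B]={a,b}
round 3: (stable)
  FIRST[S]={a,b}  FIRST[A]={b}  FIRST[B]={a,b}

Compute FOLLOW by fixpoint:
FOLLOW(S) := {$}
round 1:
  B→S b: FOLLOW(S) ⊇ FIRST(b) = {b}; new: +{b}
  S→B B: FOLLOW(B) ⊇ FIRST(B) = {a,b}; new: +{a,b}
  S→B B: FOLLOW(B) ⊇ FOLLOW(S) ⊇ {$,b}; new: +{$}
  S→b A: FOLLOW(A) ⊇ FOLLOW(S) ⊇ {$,b}; new: +{$,b}
  FOLLOW[S]={$,b}  FOLLOW[A]={$,b}  FOLLOW[B]={$,a,b}
round 2: (stable)
  FOLLOW[S]={$,b}  FOLLOW[A]={$,b}  FOLLOW[B]={$,a,b}

FOLLOW(B) = ["$", "a", "b"]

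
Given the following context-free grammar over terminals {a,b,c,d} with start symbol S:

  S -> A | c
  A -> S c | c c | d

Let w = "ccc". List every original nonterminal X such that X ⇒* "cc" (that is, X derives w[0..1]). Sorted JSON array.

Convert to CNF:
  S -> S T0 | T0 T0 | c | d
  A -> S T0 | T0 T0 | d
  T0 -> c

Fill CYK table bottom-up — only the sub-triangle for w[0..1]:
  [0..0]={S,T0}  "c"  orig:{S}
  [1..1]={S,T0}  "c"  orig:{S}
  [0..1]={A,S}  "cc"

Original NTs in T[0,1] deriving "cc": ["A", "S"]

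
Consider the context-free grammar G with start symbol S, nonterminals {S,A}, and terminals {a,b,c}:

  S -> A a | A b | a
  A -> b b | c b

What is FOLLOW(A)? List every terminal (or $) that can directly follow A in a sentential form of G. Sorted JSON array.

FIRST sets, iterate to fixpoint:
round 1:
  A via A→b b: +{b}
  A via A→c b: +{c}
  S via S→A a: +{b,c}
  S via S→a: +{a}
  FIRST[S]={a,b,c}  FIRST[A]={b,c}
round 2: done
  FIRST[S]={a,b,c}  FIRST[A]={b,c}

FOLLOW iteration:
FOLLOW(S) := {$}
iter 1:
  S→A a: FOLLOW(A) ⊇ FIRST(a) = {a}; new: +{a}
  S→A b: FOLLOW(A) ⊇ FIRST(b) = {b}; new: +{b}
  FOLLOW[S]={$}  FOLLOW[A]={a,b}
iter 2: — fixpoint
  FOLLOW[S]={$}  FOLLOW[A]={a,b}

FOLLOW(A) = ["a", "b"]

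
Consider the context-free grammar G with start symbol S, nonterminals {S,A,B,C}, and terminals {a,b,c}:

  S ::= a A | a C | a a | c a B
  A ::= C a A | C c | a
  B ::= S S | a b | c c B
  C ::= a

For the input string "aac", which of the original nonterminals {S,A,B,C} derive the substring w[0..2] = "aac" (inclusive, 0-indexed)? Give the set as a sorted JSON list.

Convert to CNF:
  S -> T0 A | T0 C | T0 T0 | T1 X5
  A -> C T1 | C X3 | a
  B -> S S | T0 T2 | T1 X4
  C -> a
  T0 -> a
  T1 -> c
  T2 -> b
  X3 -> T0 A
  X4 -> T1 B
  X5 -> T0 B

Fill CYK table bottom-up — only the sub-triangle for w[0..2]:
  T[0,0] 'a' = {A,C,T0}  orig:{A,C}
  T[1,1] 'a' = {A,C,T0}  orig:{A,C}
  T[2,2] 'c' = {T1}  orig:{}
  T[0,1] 'aa' = {S,X3}  orig:{S}
  T[1,2] 'ac' = {A}
  T[0,2] 'aac' = {S,X3}  orig:{S}

Original NTs in T[0,2] deriving "aac": ["S"]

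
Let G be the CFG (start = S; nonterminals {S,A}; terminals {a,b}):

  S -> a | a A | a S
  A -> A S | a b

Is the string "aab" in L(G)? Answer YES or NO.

Convert to CNF:
  S -> T0 A | T0 S | a
  A -> A S | T0 T1
  T0 -> a
  T1 -> b

CYK fill:
  [0..0]={S,T0}  "a"  orig:{S}
  [1..1]={S,T0}  "a"  orig:{S}
  [2..2]={T1}  "b"  orig:{}
  [0..1]={S}  "aa"
  [1..2]={A}  "ab"
  [0..2]={S}  "aab"

S ∈ T[0,2] ⇒ YES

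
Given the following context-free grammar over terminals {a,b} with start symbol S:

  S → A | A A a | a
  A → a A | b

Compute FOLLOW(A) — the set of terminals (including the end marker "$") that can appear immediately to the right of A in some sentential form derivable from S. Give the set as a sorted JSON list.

FIRST iteration:
[1]
  A via A→a A: +{a}
  A via A→b: +{b}
  S via S→A: +{a,b}
  S: {a,b}  A: {a,b}
[2] (no change)
  S: {a,b}  A: {a,b}

Compute FOLLOW by fixpoint:
initialize: $ ∈ FOLLOW(S)
pass 1:
  S→A: FOLLOW(A) ⊇ FOLLOW(S) ⊇ {$}; new: +{$}
  S→A A a: FOLLOW(A) ⊇ FIRST(A) = {a,b}; new: +{a,b}
  FOLLOW[S]={$}  FOLLOW[A]={$,a,b}
pass 2: done
  FOLLOW[S]={$}  FOLLOW[A]={$,a,b}

FOLLOW(A) = ["$", "a", "b"]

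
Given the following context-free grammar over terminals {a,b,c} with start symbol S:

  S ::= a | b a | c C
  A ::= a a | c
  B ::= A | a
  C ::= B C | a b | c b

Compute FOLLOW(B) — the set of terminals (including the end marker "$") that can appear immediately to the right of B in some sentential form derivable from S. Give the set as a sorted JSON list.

Compute FIRST by fixpoint:
pass 1:
  A via A→a a: +{a}
  A via A→c: +{c}
  B via B→A: +{a,c}
  C via C→B C: +{a,c}
  S via S→a: +{a}
  S via S→b a: +{b}
  S via S→c C: +{c}
  FIRST(S)={a,b,c}  FIRST(A)={a,c}  FIRST(B)={a,c}  FIRST(C)={a,c}
pass 2: (no change)
  FIRST(S)={a,b,c}  FIRST(A)={a,c}  FIRST(B)={a,c}  FIRST(C)={a,c}

FOLLOW iteration:
FOLLOW(S) := {$}
iter 1:
  C→B C: FOLLOW(B) ⊇ FIRST(C) = {a,c}; new: +{a,c}
  S→c C: FOLLOW(C) ⊇ FOLLOW(S) ⊇ {$}; new: +{$}
  FOLLOW(S)={$}  FOLLOW(A)={}  FOLLOW(B)={a,c}  FOLLOW(C)={$}
iter 2:
  B→A: FOLLOW(A) ⊇ FOLLOW(B) ⊇ {a,c}; new: +{a,c}
  FOLLOW(S)={$}  FOLLOW(A)={a,c}  FOLLOW(B)={a,c}  FOLLOW(C)={$}
iter 3: — fixpoint
  FOLLOW(S)={$}  FOLLOW(A)={a,c}  FOLLOW(B)={a,c}  FOLLOW(C)={$}

FOLLOW(B) = ["a", "c"]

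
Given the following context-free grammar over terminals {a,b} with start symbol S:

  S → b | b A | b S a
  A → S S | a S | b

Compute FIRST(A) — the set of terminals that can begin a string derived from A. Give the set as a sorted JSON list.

FIRST sets, iterate to fixpoint:
iter 1:
  A via A→a S: +{a}
  A via A→b: +{b}
  S via S→b: +{b}
  FIRST(S)={b}  FIRST(A)={a,b}
iter 2: (no change)
  FIRST(S)={b}  FIRST(A)={a,b}

FIRST(A) = ["a", "b"]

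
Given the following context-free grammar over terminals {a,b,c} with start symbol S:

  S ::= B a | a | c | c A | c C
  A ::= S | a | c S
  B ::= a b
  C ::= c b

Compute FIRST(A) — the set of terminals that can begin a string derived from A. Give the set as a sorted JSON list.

FIRST sets, iterate to fixpoint:
round 1:
  A via A→a: +{a}
  A via A→c S: +{c}
  B via B→a b: +{a}
  C via C→c b: +{c}
  S via S→B a: +{a}
  S via S→c: +{c}
  FIRST(S)={a,c}  FIRST(A)={a,c}  FIRST(B)={a}  FIRST(C)={c}
round 2: (no change)
  FIRST(S)={a,c}  FIRST(A)={a,c}  FIRST(B)={a}  FIRST(C)={c}

FIRST(A) = ["a", "c"]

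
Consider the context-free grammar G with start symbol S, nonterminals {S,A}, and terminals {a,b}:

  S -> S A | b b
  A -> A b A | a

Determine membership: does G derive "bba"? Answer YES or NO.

Convert to CNF:
  S -> S A | T0 T0
  A -> A X1 | a
  T0 -> b
  X1 -> T0 A

CYK fill:
  T[0,0] 'b' = {T0}  orig:{}
  T[1,1] 'b' = {T0}  orig:{}
  T[2,2] 'a' = {A}
  T[0,1] 'bb' = {S}
  T[1,2] 'ba' = {X1}  orig:{}
  T[0,2] 'bba' = {S}

S ∈ T[0,2] ⇒ YES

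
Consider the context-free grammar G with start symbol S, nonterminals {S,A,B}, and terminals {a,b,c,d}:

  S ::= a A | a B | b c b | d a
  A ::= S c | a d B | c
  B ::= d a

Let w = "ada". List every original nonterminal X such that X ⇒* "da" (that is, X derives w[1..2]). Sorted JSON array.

Convert to CNF:
  S -> T1 A | T1 B | T2 T1 | T3 X5
  A -> S T0 | T1 X4 | c
  B -> T2 T1
  T0 -> c
  T1 -> a
  T2 -> d
  T3 -> b
  X4 -> T2 B
  X5 -> T0 T3

CYK table (by increasing span) (cells [i..j] with 1 ≤ i ≤ j ≤ 2 only):
  [1..1]={T2}  "d"  orig:{}
  [2..2]={T1}  "a"  orig:{}
  [1..2]={B,S}  "da"

Original NTs in T[1,2] deriving "da": ["B", "S"]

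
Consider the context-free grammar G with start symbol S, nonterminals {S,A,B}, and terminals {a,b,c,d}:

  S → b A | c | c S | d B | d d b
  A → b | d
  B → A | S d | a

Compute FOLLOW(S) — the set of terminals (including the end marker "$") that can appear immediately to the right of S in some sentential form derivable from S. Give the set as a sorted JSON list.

FIRST sets, iterate to fixpoint:
pass 1:
  A via A→b: +{b}
  A via A→d: +{d}
  B via B→A: +{b,d}
  B via B→a: +{a}
  S via S→b A: +{b}
  S via S→c: +{c}
  S via S→d B: +{d}
  FIRST[S]={b,c,d}  FIRST[A]={b,d}  FIRST[B]={a,b,d}
pass 2:
  B via B→S d: +{c}
  FIRST[S]={b,c,d}  FIRST[A]={b,d}  FIRST[B]={a,b,c,d}
pass 3: — fixpoint
  FIRST[S]={b,c,d}  FIRST[A]={b,d}  FIRST[B]={a,b,c,d}

Compute FOLLOW by fixpoint:
FOLLOW(S) := {$}
[1]
  B→S d: FOLLOW(S) ⊇ FIRST(d) = {d}; new: +{d}
  S→b A: FOLLOW(A) ⊇ FOLLOW(S) ⊇ {$,d}; new: +{$,d}
  S→d B: FOLLOW(B) ⊇ FOLLOW(S) ⊇ {$,d}; new: +{$,d}
  S: {$,d}  A: {$,d}  B: {$,d}
[2] (no change)
  S: {$,d}  A: {$,d}  B: {$,d}

FOLLOW(S) = ["$", "d"]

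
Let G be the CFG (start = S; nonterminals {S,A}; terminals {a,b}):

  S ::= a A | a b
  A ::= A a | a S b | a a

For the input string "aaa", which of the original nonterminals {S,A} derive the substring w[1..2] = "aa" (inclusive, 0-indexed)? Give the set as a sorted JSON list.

CNF form of G:
  S -> T0 A | T0 T1
  A -> A T0 | T0 T0 | T0 X2
  T0 -> a
  T1 -> b
  X2 -> S T1

CYK table (by increasing span), restricted to cells inside w[1..2]:
  T[1,1] 'a' = {T0}  orig:{}
  T[2,2] 'a' = {T0}  orig:{}
  T[1,2] 'aa' = {A}

Original NTs in T[1,2] deriving "aa": ["A"]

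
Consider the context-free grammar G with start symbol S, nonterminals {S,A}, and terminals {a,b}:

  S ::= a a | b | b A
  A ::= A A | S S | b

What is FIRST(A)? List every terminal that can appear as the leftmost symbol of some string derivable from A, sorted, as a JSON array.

Compute FIRST by fixpoint:
[1]
  A via A→b: +{b}
  S via S→a a: +{a}
  S via S→b: +{b}
  FIRST[S]={a,b}  FIRST[A]={b}
[2]
  A via A→S S: +{a}
  FIRST[S]={a,b}  FIRST[A]={a,b}
[3] done
  FIRST[S]={a,b}  FIRST[A]={a,b}

FIRST(A) = ["a", "b"]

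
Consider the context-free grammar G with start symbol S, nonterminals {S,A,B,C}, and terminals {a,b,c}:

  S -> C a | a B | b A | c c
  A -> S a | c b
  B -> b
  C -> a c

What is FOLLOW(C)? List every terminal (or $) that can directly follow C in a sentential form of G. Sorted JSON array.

FIRST iteration:
iter 1:
  A via A→c b: +{c}
  B via B→b: +{b}
  C via C→a c: +{a}
  S via S→C a: +{a}
  S via S→b A: +{b}
  S via S→c c: +{c}
  FIRST(S)={a,b,c}  FIRST(A)={c}  FIRST(B)={b}  FIRST(C)={a}
iter 2:
  A via A→S a: +{a,b}
  FIRST(S)={a,b,c}  FIRST(A)={a,b,c}  FIRST(B)={b}  FIRST(C)={a}
iter 3: done
  FIRST(S)={a,b,c}  FIRST(A)={a,b,c}  FIRST(B)={b}  FIRST(C)={a}

FOLLOW sets:
seed FOLLOW(S) with $
iter 1:
  A→S a: FOLLOW(S) ⊇ FIRST(a) = {a}; new: +{a}
  S→C a: FOLLOW(C) ⊇ FIRST(a) = {a}; new: +{a}
  S→a B: FOLLOW(B) ⊇ FOLLOW(S) ⊇ {$,a}; new: +{$,a}
  S→b A: FOLLOW(A) ⊇ FOLLOW(S) ⊇ {$,a}; new: +{$,a}
  FOLLOW[S]={$,a}  FOLLOW[A]={$,a}  FOLLOW[B]={$,a}  FOLLOW[C]={a}
iter 2: done
  FOLLOW[S]={$,a}  FOLLOW[A]={$,a}  FOLLOW[B]={$,a}  FOLLOW[C]={a}

FOLLOW(C) = ["a"]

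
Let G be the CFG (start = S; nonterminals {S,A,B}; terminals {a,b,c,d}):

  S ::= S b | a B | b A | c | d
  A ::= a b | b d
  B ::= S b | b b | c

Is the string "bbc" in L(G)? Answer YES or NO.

Convert to CNF:
  S -> S T1 | T0 B | T1 A | c | d
  A -> T0 T1 | T1 T2
  B -> S T1 | T1 T1 | c
  T0 -> a
  T1 -> b
  T2 -> d

Fill CYK table bottom-up:
  T[0,0] 'b' = {T1}  orig:{}
  T[1,1] 'b' = {T1}  orig:{}
  T[2,2] 'c' = {B,S}
  T[0,1] 'bb' = {B}
  T[1,2] 'bc' = ∅
  T[0,2] 'bbc' = ∅

S ∉ T[0,2] ⇒ NO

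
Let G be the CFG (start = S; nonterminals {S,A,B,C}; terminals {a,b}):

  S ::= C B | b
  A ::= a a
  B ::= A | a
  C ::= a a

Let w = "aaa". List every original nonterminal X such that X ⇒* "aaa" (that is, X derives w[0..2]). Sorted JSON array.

CNF form of G:
  S -> C B | b
  A -> T0 T0
  B -> T0 T0 | a
  C -> T0 T0
  T0 -> a

CYK table (by increasing span) (cells [i..j] with 0 ≤ i ≤ j ≤ 2 only):
  cell(0,0) a: {B,T0}  orig:{B}
  cell(1,1) a: {B,T0}  orig:{B}
  cell(2,2) a: {B,T0}  orig:{B}
  cell(0,1) aa: {A,B,C}
  cell(1,2) aa: {A,B,C}
  cell(0,2) aaa: {S}

Original NTs in T[0,2] deriving "aaa": ["S"]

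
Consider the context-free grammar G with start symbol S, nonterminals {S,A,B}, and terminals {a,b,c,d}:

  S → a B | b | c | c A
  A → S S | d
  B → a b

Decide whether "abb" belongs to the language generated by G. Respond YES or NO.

Convert to CNF:
  S -> T0 B | T2 A | b | c
  A -> S S | d
  B -> T0 T1
  T0 -> a
  T1 -> b
  T2 -> c

CYK fill:
  T[0,0] 'a' = {T0}  orig:{}
  T[1,1] 'b' = {S,T1}  orig:{S}
  T[2,2] 'b' = {S,T1}  orig:{S}
  T[0,1] 'ab' = {B}
  T[1,2] 'bb' = {A}
  T[0,2] 'abb' = ∅

S ∉ T[0,2] ⇒ NO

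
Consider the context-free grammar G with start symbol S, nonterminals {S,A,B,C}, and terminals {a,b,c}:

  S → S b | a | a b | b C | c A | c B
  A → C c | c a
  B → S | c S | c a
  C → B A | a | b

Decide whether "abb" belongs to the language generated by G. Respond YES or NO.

Convert to CNF:
  S -> S T2 | T0 A | T0 B | T1 T2 | T2 C | a
  A -> C T0 | T0 T1
  B -> S T2 | T0 A | T0 B | T0 S | T0 T1 | T1 T2 | T2 C | a
  C -> B A | a | b
  T0 -> c
  T1 -> a
  T2 -> b

Fill CYK table bottom-up:
  T[0,0] 'a' = {B,C,S,T1}  orig:{B,C,S}
  T[1,1] 'b' = {C,T2}  orig:{C}
  T[2,2] 'b' = {C,T2}  orig:{C}
  T[0,1] 'ab' = {B,S}
  T[1,2] 'bb' = {B,S}
  T[0,2] 'abb' = {B,S}

S ∈ T[0,2] ⇒ YES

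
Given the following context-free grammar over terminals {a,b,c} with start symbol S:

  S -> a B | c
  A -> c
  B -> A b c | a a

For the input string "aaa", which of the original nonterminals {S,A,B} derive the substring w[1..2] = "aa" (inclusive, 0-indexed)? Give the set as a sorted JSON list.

CNF form of G:
  S -> T2 B | c
  A -> c
  B -> A X3 | T2 T2
  T0 -> b
  T1 -> c
  T2 -> a
  X3 -> T0 T1

Fill CYK table bottom-up — only the sub-triangle for w[1..2]:
  T[1,1] 'a' = {T2}  orig:{}
  T[2,2] 'a' = {T2}  orig:{}
  T[1,2] 'aa' = {B}

Original NTs in T[1,2] deriving "aa": ["B"]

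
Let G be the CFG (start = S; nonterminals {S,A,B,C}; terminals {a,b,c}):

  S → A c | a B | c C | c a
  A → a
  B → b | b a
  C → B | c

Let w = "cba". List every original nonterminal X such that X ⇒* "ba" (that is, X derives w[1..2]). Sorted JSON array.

Convert to CNF:
  S -> A T2 | T1 B | T2 C | T2 T1
  A -> a
  B -> T0 T1 | b
  C -> T0 T1 | b | c
  T0 -> b
  T1 -> a
  T2 -> c

Fill CYK table bottom-up (cells [i..j] with 1 ≤ i ≤ j ≤ 2 only):
  T[1,1] 'b' = {B,C,T0}  orig:{B,C}
  T[2,2] 'a' = {A,T1}  orig:{A}
  T[1,2] 'ba' = {B,C}

Original NTs in T[1,2] deriving "ba": ["B", "C"]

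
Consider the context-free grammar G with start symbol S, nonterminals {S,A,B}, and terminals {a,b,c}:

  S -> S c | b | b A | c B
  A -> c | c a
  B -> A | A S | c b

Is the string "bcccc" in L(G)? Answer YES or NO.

CNF form of G:
  S -> S T0 | T0 B | T2 A | b
  A -> T0 T1 | c
  B -> A S | T0 T1 | T0 T2 | c
  T0 -> c
  T1 -> a
  T2 -> b

CYK fill:
  cell(0,0) b: {S,T2}  orig:{S}
  cell(1,1) c: {A,B,T0}  orig:{A,B}
  cell(2,2) c: {A,B,T0}  orig:{A,B}
  cell(3,3) c: {A,B,T0}  orig:{A,B}
  cell(4,4) c: {A,B,T0}  orig:{A,B}
  cell(0,1) bc: {S}
  cell(1,2) cc: {S}
  cell(2,3) cc: {S}
  cell(3,4) cc: {S}
  cell(0,2) bcc: {S}
  cell(1,3) ccc: {B,S}
  cell(2,4) ccc: {B,S}
  cell(0,3) bccc: {S}
  cell(1,4) cccc: {B,S}
  cell(0,4) bcccc: {S}

S ∈ T[0,4] ⇒ YES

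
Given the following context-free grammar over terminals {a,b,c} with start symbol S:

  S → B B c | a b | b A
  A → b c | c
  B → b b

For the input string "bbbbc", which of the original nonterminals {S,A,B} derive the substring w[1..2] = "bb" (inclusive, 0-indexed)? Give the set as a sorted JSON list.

Convert to CNF:
  S -> B X3 | T0 A | T2 T0
  A -> T0 T1 | c
  B -> T0 T0
  T0 -> b
  T1 -> c
  T2 -> a
  X3 -> B T1

Fill CYK table bottom-up — only the sub-triangle for w[1..2]:
  [1..1]={T0}  "b"  orig:{}
  [2..2]={T0}  "b"  orig:{}
  [1..2]={B}  "bb"

Original NTs in T[1,2] deriving "bb": ["B"]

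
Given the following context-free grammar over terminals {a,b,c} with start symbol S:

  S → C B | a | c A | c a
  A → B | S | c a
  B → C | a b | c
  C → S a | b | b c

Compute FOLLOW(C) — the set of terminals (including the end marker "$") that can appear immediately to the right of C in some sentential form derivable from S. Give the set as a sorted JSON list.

FIRST iteration:
pass 1:
  A via A→c a: +{c}
  B via B→a b: +{a}
  B via B→c: +{c}
  C via C→b: +{b}
  S via S→C B: +{b}
  S via S→a: +{a}
  S via S→c A: +{c}
  S: {a,b,c}  A: {c}  B: {a,c}  C: {b}
pass 2:
  A via A→B: +{a}
  A via A→S: +{b}
  B via B→C: +{b}
  C via C→S a: +{a,c}
  S: {a,b,c}  A: {a,b,c}  B: {a,b,c}  C: {a,b,c}
pass 3: done
  S: {a,b,c}  A: {a,b,c}  B: {a,b,c}  C: {a,b,c}

Compute FOLLOW by fixpoint:
initialize: $ ∈ FOLLOW(S)
round 1:
  C→S a: FOLLOW(S) ⊇ FIRST(a) = {a}; new: +{a}
  S→C B: FOLLOW(C) ⊇ FIRST(B) = {a,b,c}; new: +{a,b,c}
  S→C B: FOLLOW(B) ⊇ FOLLOW(S) ⊇ {$,a}; new: +{$,a}
  S→c A: FOLLOW(A) ⊇ FOLLOW(S) ⊇ {$,a}; new: +{$,a}
  FOLLOW(S)={$,a}  FOLLOW(A)={$,a}  FOLLOW(B)={$,a}  FOLLOW(C)={a,b,c}
round 2:
  B→C: FOLLOW(C) ⊇ FOLLOW(B) ⊇ {$,a}; new: +{$}
  FOLLOW(S)={$,a}  FOLLOW(A)={$,a}  FOLLOW(B)={$,a}  FOLLOW(C)={$,a,b,c}
round 3: — fixpoint
  FOLLOW(S)={$,a}  FOLLOW(A)={$,a}  FOLLOW(B)={$,a}  FOLLOW(C)={$,a,b,c}

FOLLOW(C) = ["$", "a", "b", "c"]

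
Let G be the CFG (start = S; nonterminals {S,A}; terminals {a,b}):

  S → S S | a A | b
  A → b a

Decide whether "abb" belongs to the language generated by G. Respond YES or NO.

Convert to CNF:
  S -> S S | T1 A | b
  A -> T0 T1
  T0 -> b
  T1 -> a

CYK table (by increasing span):
  cell(0,0) a: {T1}  orig:{}
  cell(1,1) b: {S,T0}  orig:{S}
  cell(2,2) b: {S,T0}  orig:{S}
  cell(0,1) ab: ∅
  cell(1,2) bb: {S}
  cell(0,2) abb: ∅

S ∉ T[0,2] ⇒ NO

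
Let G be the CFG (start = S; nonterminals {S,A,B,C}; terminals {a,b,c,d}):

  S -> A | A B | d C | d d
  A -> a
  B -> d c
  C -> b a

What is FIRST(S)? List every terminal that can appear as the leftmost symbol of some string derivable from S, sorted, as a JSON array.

FIRST sets, iterate to fixpoint:
[1]
  A via A→a: +{a}
  B via B→d c: +{d}
  C via C→b a: +{b}
  S via S→A: +{a}
  S via S→d C: +{d}
  S: {a,d}  A: {a}  B: {d}  C: {b}
[2] — fixpoint
  S: {a,d}  A: {a}  B: {d}  C: {b}

FIRST(S) = ["a", "d"]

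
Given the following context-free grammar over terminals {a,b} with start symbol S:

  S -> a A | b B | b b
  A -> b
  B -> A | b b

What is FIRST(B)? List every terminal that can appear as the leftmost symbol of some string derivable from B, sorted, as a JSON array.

FIRST iteration:
pass 1:
  A via A→b: +{b}
  B via B→A: +{b}
  S via S→a A: +{a}
  S via S→b B: +{b}
  FIRST(S)={a,b}  FIRST(A)={b}  FIRST(B)={b}
pass 2: (no change)
  FIRST(S)={a,b}  FIRST(A)={b}  FIRST(B)={b}

FIRST(B) = ["b"]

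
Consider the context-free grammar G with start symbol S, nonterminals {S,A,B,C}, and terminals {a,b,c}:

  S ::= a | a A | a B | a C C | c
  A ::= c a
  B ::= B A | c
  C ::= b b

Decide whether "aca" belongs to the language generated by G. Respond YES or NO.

Convert to CNF:
  S -> T1 A | T1 B | T1 X3 | a | c
  A -> T0 T1
  B -> B A | c
  C -> T2 T2
  T0 -> c
  T1 -> a
  T2 -> b
  X3 -> C C

CYK fill:
  cell(0,0) a: {S,T1}  orig:{S}
  cell(1,1) c: {B,S,T0}  orig:{B,S}
  cell(2,2) a: {S,T1}  orig:{S}
  cell(0,1) ac: {S}
  cell(1,2) ca: {A}
  cell(0,2) aca: {S}

S ∈ T[0,2] ⇒ YES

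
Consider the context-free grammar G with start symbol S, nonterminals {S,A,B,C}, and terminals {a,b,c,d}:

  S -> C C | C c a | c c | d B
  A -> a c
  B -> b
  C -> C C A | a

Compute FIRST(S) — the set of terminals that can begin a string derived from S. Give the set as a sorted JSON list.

Compute FIRST by fixpoint:
round 1:
  A via A→a c: +{a}
  B via B→b: +{b}
  C via C→a: +{a}
  S via S→C C: +{a}
  S via S→c c: +{c}
  S via S→d B: +{d}
  S: {a,c,d}  A: {a}  B: {b}  C: {a}
round 2: — fixpoint
  S: {a,c,d}  A: {a}  B: {b}  C: {a}

FIRST(S) = ["a", "c", "d"]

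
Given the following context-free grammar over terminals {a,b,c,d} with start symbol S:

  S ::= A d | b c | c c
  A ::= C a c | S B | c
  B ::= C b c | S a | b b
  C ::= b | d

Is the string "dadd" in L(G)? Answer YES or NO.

CNF form of G:
  S -> A T3 | T1 T1 | T2 T1
  A -> C X4 | S B | c
  B -> C X5 | S T0 | T2 T2
  C -> b | d
  T0 -> a
  T1 -> c
  T2 -> b
  T3 -> d
  X4 -> T0 T1
  X5 -> T2 T1

CYK table (by increasing span):
  cell(0,0) d: {C,T3}  orig:{C}
  cell(1,1) a: {T0}  orig:{}
  cell(2,2) d: {C,T3}  orig:{C}
  cell(3,3) d: {C,T3}  orig:{C}
  cell(0,1) da: ∅
  cell(1,2) ad: ∅
  cell(2,3) dd: ∅
  cell(0,2) dad: ∅
  cell(1,3) add: ∅
  cell(0,3) dadd: ∅

S ∉ T[0,3] ⇒ NO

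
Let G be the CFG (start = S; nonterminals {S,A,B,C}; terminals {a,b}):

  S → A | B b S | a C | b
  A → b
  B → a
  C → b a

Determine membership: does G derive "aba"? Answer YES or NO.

CNF form of G:
  S -> B X2 | T1 C | b
  A -> b
  B -> a
  C -> T0 T1
  T0 -> b
  T1 -> a
  X2 -> T0 S

CYK fill:
  [0..0]={B,T1}  "a"  orig:{B}
  [1..1]={A,S,T0}  "b"  orig:{A,S}
  [2..2]={B,T1}  "a"  orig:{B}
  [0..1]=∅  "ab"
  [1..2]={C}  "ba"
  [0..2]={S}  "aba"

S ∈ T[0,2] ⇒ YES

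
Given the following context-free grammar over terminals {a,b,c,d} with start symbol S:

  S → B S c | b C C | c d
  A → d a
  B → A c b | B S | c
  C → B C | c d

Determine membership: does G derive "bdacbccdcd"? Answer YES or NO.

Convert to CNF:
  S -> B X5 | T2 T0 | T3 X6
  A -> T0 T1
  B -> A X4 | B S | c
  C -> B C | T2 T0
  T0 -> d
  T1 -> a
  T2 -> c
  T3 -> b
  X4 -> T2 T3
  X5 -> S T2
  X6 -> C C

CYK fill:
  cell(0,0) b: {T3}  orig:{}
  cell(1,1) d: {T0}  orig:{}
  cell(2,2) a: {T1}  orig:{}
  cell(3,3) c: {B,T2}  orig:{B}
  cell(4,4) b: {T3}  orig:{}
  cell(5,5) c: {B,T2}  orig:{B}
  cell(6,6) c: {B,T2}  orig:{B}
  cell(7,7) d: {T0}  orig:{}
  cell(8,8) c: {B,T2}  orig:{B}
  cell(9,9) d: {T0}  orig:{}
  cell(0,1) bd: ∅
  cell(1,2) da: {A}
  cell(2,3) ac: ∅
  cell(3,4) cb: {X4}  orig:{}
  cell(4,5) bc: ∅
  cell(5,6) cc: ∅
  cell(6,7) cd: {C,S}
  cell(7,8) dc: ∅
  cell(8,9) cd: {C,S}
  cell(0,2) bda: ∅
  cell(1,3) dac: ∅
  cell(2,4) acb: ∅
  cell(3,5) cbc: ∅
  cell(4,6) bcc: ∅
  cell(5,7) ccd: {B,C}
  cell(6,8) cdc: {X5}  orig:{}
  cell(7,9) dcd: ∅
  cell(0,3) bdac: ∅
  cell(1,4) dacb: {B}
  cell(2,5) acbc: ∅
  cell(3,6) cbcc: ∅
  cell(4,7) bccd: ∅
  cell(5,8) ccdc: {S}
  cell(6,9) cdcd: {X6}  orig:{}
  cell(0,4) bdacb: ∅
  cell(1,5) dacbc: ∅
  cell(2,6) acbcc: ∅
  cell(3,7) cbccd: ∅
  cell(4,8) bccdc: ∅
  cell(5,9) ccdcd: {B,C,X6}  orig:{B,C}
  cell(0,5) bdacbc: ∅
  cell(1,6) dacbcc: ∅
  cell(2,7) acbccd: ∅
  cell(3,8) cbccdc: ∅
  cell(4,9) bccdcd: {S}
  cell(0,6) bdacbcc: ∅
  cell(1,7) dacbccd: {C}
  cell(2,8) acbccdc: ∅
  cell(3,9) cbccdcd: {B}
  cell(0,7) bdacbccd: ∅
  cell(1,8) dacbccdc: {B}
  cell(2,9) acbccdcd: ∅
  cell(0,8) bdacbccdc: ∅
  cell(1,9) dacbccdcd: {C,X6}  orig:{C}
  cell(0,9) bdacbccdcd: {S}

S ∈ T[0,9] ⇒ YES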